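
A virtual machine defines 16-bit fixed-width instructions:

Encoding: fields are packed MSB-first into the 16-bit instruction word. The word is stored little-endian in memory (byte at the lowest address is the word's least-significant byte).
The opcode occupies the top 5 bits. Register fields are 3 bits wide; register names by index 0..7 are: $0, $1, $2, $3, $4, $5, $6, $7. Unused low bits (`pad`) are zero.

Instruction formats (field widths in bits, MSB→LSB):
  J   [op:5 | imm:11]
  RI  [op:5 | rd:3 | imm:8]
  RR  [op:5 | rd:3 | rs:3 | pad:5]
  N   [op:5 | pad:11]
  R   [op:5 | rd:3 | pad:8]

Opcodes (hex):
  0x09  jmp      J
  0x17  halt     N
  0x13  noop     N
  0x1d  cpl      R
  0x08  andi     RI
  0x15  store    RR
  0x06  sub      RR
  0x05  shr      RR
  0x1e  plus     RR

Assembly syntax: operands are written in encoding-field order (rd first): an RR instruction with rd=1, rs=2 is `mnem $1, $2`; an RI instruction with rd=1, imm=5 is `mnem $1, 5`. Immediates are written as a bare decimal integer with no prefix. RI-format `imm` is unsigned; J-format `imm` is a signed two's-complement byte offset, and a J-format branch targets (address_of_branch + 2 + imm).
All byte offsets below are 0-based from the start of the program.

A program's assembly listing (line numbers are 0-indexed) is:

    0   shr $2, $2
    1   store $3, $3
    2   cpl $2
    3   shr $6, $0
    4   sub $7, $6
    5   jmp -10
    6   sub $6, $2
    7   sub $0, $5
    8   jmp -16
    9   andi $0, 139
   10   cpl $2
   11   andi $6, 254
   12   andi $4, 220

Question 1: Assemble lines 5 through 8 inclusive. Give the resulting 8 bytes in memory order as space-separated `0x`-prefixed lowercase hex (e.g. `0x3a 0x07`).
5. jmp fields op=0x9:5|imm=-10:11 → word 4ff6h → f6 4f
6. sub fields op=0x6:5|rd=6:3|rs=2:3|pad=0:5 → word 3640h → 40 36
7. sub fields op=0x6:5|rd=0:3|rs=5:3|pad=0:5 → word 30a0h → a0 30
8. jmp fields op=0x9:5|imm=-16:11 → word 4ff0h → f0 4f

0xf6 0x4f 0x40 0x36 0xa0 0x30 0xf0 0x4f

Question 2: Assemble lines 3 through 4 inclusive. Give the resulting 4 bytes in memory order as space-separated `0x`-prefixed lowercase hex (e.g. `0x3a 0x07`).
line 3 (shr): pack op=0x5:5|rd=6:3|rs=0:3|pad=0:5 = 0x2e00; little→ 00 2e
line 4 (sub): pack op=0x6:5|rd=7:3|rs=6:3|pad=0:5 = 0x37c0; little→ c0 37

0x00 0x2e 0xc0 0x37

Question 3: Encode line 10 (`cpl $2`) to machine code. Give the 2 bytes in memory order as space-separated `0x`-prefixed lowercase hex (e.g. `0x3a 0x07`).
0x00 0xea

10. cpl fields op=0x1d:5|rd=2:3|pad=0:8 → word ea00h → 00 ea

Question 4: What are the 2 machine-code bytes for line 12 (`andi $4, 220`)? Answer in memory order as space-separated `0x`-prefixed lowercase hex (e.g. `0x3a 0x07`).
0xdc 0x44

L12: andi op=0x8:5|rd=4:3|imm=220:8 ⇒ 0x44dc ⇒ little dc 44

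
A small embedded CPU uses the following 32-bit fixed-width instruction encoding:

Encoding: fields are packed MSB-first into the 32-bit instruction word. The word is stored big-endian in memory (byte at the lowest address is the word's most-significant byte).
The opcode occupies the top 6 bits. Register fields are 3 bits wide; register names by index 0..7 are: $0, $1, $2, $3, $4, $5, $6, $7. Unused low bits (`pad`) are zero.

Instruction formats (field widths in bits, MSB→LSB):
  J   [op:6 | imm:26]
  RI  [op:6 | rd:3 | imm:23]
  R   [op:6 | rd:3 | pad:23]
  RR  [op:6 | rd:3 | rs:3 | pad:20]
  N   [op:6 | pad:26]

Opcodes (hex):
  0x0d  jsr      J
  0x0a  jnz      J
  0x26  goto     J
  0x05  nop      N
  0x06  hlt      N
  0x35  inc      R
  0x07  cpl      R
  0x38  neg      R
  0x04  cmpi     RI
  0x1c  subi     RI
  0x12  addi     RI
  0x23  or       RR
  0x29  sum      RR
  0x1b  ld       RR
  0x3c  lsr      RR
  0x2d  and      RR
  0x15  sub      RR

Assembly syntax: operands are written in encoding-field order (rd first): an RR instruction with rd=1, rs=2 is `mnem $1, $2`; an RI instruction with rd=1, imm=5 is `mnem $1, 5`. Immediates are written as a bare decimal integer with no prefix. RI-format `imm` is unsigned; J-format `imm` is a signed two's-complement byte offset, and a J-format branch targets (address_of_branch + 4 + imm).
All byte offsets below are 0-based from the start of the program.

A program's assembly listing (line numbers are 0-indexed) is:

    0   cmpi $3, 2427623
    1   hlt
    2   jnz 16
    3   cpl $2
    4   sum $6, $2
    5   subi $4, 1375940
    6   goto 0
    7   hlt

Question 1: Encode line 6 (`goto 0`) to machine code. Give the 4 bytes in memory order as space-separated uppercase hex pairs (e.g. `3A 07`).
L6: goto op=0x26:6|imm=0:26 ⇒ 0x98000000 ⇒ big 98 00 00 00

98 00 00 00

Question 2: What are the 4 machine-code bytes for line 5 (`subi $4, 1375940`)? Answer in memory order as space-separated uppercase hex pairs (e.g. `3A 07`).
72 14 FE C4

L5: subi op=0x1c:6|rd=4:3|imm=1375940:23 ⇒ 0x7214fec4 ⇒ big 72 14 fe c4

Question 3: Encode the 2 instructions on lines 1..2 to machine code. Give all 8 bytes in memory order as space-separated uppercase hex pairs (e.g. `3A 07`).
18 00 00 00 28 00 00 10

1. hlt fields op=0x6:6|pad=0:26 → word 18000000h → 18 00 00 00
2. jnz fields op=0xa:6|imm=16:26 → word 28000010h → 28 00 00 10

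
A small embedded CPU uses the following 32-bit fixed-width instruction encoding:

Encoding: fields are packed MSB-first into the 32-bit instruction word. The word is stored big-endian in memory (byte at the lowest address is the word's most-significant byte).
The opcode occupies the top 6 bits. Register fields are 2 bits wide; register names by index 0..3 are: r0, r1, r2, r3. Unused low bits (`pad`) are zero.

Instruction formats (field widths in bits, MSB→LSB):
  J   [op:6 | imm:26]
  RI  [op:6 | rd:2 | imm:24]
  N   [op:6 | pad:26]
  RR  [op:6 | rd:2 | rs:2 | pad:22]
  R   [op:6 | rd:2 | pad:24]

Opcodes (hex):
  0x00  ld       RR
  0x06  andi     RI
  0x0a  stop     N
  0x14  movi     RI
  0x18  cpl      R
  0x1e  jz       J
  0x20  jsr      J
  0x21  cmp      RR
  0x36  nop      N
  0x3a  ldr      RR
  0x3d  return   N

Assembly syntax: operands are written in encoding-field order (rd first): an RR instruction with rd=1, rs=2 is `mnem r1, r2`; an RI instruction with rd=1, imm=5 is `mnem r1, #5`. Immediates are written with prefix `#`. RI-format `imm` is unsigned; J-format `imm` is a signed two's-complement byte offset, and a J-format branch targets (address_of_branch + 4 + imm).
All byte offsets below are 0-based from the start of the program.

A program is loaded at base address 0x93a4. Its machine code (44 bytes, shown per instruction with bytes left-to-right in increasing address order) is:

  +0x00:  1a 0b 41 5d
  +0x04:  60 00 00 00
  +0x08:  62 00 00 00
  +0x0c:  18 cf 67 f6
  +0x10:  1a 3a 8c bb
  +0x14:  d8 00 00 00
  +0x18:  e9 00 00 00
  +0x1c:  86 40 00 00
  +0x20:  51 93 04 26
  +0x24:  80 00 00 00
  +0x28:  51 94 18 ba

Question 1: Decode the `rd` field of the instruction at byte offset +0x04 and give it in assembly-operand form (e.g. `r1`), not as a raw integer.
+0x04: 60 00 00 00 ⇒ word 0x60000000 (big)
  top 6b → 0x18 → cpl [R]
  rd: (w>>24)&0x3=0x0 → r0

r0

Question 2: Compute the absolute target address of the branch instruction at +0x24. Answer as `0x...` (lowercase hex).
0x93cc

@+24  big-endian(80 00 00 00) = 0x80000000
  op=0x80000000>>26=0x20 ⇒ jsr (J)
  [25:0] imm=0 = #0
  target = base 0x93a4 + off 0x24 + 4 + imm 0 = 0x93cc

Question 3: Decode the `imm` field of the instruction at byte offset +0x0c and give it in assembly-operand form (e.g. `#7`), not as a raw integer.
+0x0c: 18 cf 67 f6 ⇒ word 0x18cf67f6 (big)
  top 6b → 0x6 → andi [RI]
  rd@[25:24]=0x0 ⇒ r0
  imm@[23:0]=0xcf67f6 ⇒ #13592566

#13592566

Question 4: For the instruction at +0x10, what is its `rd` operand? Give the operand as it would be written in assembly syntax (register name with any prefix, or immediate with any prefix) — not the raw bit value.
[10] 1a 3a 8c bb → 0x1a3a8cbb
  opcode bits[31:26]=0x6: andi/RI
  rd@[25:24]=0x2 ⇒ r2
  imm@[23:0]=0x3a8cbb ⇒ #3837115

r2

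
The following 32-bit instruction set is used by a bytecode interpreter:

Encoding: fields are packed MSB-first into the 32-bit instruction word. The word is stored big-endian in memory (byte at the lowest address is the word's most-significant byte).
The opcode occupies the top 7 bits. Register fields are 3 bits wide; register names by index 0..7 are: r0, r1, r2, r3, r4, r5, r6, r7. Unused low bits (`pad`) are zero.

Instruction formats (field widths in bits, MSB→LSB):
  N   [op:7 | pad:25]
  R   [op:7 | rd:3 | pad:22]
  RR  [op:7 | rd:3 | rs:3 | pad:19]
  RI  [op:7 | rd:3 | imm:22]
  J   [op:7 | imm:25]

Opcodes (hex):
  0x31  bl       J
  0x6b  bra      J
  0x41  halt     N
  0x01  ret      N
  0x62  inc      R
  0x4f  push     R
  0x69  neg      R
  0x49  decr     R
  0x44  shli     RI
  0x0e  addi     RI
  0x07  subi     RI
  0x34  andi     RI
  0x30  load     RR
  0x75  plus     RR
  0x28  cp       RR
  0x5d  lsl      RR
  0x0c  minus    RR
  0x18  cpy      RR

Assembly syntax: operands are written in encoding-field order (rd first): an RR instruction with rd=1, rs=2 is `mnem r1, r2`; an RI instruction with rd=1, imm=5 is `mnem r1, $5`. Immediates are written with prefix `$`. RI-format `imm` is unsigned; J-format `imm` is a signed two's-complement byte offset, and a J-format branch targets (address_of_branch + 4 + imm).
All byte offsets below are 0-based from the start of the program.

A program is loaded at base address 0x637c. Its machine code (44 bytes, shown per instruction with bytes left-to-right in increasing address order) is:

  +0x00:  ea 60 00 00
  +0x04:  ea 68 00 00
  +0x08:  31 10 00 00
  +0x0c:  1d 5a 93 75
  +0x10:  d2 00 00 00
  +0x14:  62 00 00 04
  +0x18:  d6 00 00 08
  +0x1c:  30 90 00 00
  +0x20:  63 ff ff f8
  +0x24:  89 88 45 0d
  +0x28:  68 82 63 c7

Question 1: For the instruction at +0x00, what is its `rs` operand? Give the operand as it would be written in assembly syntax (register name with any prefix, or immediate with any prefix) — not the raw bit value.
[00] ea 60 00 00 → 0xea600000
  opcode bits[31:25]=0x75: plus/RR
  rd@[24:22]=0x1 ⇒ r1
  rs@[21:19]=0x4 ⇒ r4

r4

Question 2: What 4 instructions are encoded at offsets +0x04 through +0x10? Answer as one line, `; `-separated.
@+04  big-endian(ea 68 00 00) = 0xea680000
  op=0xea680000>>25=0x75 ⇒ plus (RR)
  rd: (w>>22)&0x7=0x1 → r1
  rs: (w>>19)&0x7=0x5 → r5
@+08  big-endian(31 10 00 00) = 0x31100000
  op=0x31100000>>25=0x18 ⇒ cpy (RR)
  rd: (w>>22)&0x7=0x4 → r4
  rs: (w>>19)&0x7=0x2 → r2
@+0c  big-endian(1d 5a 93 75) = 0x1d5a9375
  op=0x1d5a9375>>25=0xe ⇒ addi (RI)
  rd: (w>>22)&0x7=0x5 → r5
  imm: (w>>0)&0x3fffff=0x1a9375 → $1741685
@+10  big-endian(d2 00 00 00) = 0xd2000000
  op=0xd2000000>>25=0x69 ⇒ neg (R)
  rd: (w>>22)&0x7=0x0 → r0

plus r1, r5; cpy r4, r2; addi r5, $1741685; neg r0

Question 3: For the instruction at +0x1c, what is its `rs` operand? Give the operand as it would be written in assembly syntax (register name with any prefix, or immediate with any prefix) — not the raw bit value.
+0x1c: 30 90 00 00 ⇒ word 0x30900000 (big)
  op=0x30900000>>25=0x18 ⇒ cpy (RR)
  [24:22] rd=2 = r2
  [21:19] rs=2 = r2

r2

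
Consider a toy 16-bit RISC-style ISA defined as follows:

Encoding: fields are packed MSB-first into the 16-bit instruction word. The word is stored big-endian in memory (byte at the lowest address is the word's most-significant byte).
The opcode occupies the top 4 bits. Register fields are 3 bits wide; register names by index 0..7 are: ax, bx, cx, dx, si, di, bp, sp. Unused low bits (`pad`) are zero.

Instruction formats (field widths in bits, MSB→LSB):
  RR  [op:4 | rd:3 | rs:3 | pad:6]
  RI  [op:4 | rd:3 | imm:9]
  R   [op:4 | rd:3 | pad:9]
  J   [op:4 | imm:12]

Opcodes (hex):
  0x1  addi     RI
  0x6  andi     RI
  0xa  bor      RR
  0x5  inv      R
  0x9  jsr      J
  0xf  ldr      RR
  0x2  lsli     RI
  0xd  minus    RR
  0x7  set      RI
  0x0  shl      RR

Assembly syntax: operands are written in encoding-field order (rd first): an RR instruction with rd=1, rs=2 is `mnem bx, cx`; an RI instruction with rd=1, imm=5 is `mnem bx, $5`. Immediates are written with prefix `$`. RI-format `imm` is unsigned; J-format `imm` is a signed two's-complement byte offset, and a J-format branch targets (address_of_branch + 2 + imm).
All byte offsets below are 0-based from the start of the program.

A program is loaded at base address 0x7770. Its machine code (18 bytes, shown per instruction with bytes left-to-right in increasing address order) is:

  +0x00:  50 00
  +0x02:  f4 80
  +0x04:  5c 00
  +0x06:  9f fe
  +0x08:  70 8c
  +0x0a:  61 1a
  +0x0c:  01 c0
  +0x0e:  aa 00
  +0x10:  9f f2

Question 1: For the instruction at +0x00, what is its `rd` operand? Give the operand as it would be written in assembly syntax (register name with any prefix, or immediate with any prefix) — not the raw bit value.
[00] 50 00 → 0x5000
  op=0x5000>>12=0x5 ⇒ inv (R)
  rd: (w>>9)&0x7=0x0 → ax

ax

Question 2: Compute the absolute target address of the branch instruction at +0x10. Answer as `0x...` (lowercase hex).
off 0x10: read 9f f2 as big → 0x9ff2
  top 4b → 0x9 → jsr [J]
  [11:0] imm=4082 (s12→-14) = $-14
  target = base 0x7770 + off 0x10 + 2 + imm -14 = 0x7774

0x7774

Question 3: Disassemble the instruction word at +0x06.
@+06  big-endian(9f fe) = 0x9ffe
  op=0x9ffe>>12=0x9 ⇒ jsr (J)
  imm@[11:0]=0xffe (s12→-2) ⇒ $-2

jsr $-2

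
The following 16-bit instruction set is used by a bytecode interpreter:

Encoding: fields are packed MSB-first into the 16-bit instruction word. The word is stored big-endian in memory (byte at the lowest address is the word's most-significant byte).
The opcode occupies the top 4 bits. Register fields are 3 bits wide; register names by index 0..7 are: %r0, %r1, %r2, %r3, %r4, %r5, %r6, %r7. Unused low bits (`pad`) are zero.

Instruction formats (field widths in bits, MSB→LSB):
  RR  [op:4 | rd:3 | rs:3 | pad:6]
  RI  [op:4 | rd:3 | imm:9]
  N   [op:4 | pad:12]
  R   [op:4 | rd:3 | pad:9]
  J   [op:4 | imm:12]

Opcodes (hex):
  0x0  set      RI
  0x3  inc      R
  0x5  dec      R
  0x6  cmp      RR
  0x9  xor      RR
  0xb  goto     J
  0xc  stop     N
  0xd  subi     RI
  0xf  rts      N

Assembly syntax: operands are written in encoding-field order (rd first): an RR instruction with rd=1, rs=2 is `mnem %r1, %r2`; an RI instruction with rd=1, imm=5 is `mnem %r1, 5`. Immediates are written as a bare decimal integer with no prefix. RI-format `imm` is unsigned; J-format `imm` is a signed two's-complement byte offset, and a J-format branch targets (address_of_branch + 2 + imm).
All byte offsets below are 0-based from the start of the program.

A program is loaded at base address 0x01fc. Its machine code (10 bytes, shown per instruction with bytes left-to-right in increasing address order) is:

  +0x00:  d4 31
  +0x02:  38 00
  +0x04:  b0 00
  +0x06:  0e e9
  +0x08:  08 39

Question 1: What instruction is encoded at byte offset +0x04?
goto 0

@+04  big-endian(b0 00) = 0xb000
  opcode bits[15:12]=0xb: goto/J
  imm@[11:0]=0x0 ⇒ 0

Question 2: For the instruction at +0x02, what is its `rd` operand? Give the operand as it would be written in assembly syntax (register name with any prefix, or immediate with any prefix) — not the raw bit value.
%r4

@+02  big-endian(38 00) = 0x3800
  opcode bits[15:12]=0x3: inc/R
  rd@[11:9]=0x4 ⇒ %r4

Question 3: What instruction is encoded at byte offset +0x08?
set %r4, 57

+0x08: 08 39 ⇒ word 0x0839 (big)
  opcode bits[15:12]=0x0: set/RI
  rd@[11:9]=0x4 ⇒ %r4
  imm@[8:0]=0x39 ⇒ 57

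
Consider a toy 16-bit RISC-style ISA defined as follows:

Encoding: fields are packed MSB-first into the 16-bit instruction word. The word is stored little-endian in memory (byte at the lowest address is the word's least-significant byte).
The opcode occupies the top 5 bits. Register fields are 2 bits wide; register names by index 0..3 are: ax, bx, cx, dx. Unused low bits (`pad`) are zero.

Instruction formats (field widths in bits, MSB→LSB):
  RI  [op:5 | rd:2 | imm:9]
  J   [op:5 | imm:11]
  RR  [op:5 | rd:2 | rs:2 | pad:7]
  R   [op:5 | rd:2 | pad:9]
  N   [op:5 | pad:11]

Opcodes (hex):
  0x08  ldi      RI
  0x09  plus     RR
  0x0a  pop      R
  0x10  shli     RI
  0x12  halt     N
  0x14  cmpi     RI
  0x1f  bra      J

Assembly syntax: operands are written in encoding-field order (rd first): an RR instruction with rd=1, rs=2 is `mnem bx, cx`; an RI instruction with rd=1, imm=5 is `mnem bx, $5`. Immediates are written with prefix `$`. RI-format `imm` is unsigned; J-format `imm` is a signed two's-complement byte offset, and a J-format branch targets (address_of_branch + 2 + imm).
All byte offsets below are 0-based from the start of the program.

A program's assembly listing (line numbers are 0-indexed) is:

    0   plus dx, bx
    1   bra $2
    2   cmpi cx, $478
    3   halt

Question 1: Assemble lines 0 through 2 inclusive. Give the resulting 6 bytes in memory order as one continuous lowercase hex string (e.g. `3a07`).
804e02f8dea5

L0: plus op=0x9:5|rd=3:2|rs=1:2|pad=0:7 ⇒ 0x4e80 ⇒ little 80 4e
L1: bra op=0x1f:5|imm=2:11 ⇒ 0xf802 ⇒ little 02 f8
L2: cmpi op=0x14:5|rd=2:2|imm=478:9 ⇒ 0xa5de ⇒ little de a5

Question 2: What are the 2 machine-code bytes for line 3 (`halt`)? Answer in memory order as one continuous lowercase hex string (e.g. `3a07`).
0090

line 3 (halt): pack op=0x12:5|pad=0:11 = 0x9000; little→ 00 90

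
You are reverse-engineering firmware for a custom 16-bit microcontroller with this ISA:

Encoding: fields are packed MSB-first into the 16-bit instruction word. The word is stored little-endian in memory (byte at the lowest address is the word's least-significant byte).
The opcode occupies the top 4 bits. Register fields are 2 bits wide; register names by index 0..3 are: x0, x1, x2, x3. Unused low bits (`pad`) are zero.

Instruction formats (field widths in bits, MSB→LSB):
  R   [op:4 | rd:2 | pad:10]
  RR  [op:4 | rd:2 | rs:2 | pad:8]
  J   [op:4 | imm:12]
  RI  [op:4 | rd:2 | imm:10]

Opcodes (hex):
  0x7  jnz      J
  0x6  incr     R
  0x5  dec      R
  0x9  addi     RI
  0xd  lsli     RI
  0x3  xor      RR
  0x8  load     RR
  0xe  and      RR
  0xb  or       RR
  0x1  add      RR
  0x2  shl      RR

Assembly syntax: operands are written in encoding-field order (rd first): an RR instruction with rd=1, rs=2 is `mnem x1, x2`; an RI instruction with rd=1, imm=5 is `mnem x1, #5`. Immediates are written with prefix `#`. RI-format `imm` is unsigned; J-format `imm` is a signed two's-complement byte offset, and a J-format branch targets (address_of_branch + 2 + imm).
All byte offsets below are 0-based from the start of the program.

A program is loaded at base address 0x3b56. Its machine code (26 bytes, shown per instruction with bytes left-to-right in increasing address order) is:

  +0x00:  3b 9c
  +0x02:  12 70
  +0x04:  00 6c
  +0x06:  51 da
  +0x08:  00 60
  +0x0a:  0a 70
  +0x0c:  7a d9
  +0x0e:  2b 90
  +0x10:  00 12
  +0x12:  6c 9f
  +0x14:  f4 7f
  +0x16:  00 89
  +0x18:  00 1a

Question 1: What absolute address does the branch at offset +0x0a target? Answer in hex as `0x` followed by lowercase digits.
0x3b6c

@+0a  little-endian(0a 70) = 0x700a
  top 4b → 0x7 → jnz [J]
  imm: (w>>0)&0xfff=0xa → #10
  target = base 0x3b56 + off 0x0a + 2 + imm 10 = 0x3b6c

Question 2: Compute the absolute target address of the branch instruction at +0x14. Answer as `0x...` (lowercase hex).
@+14  little-endian(f4 7f) = 0x7ff4
  opcode bits[15:12]=0x7: jnz/J
  imm: (w>>0)&0xfff=0xff4 (s12→-12) → #-12
  target = base 0x3b56 + off 0x14 + 2 + imm -12 = 0x3b60

0x3b60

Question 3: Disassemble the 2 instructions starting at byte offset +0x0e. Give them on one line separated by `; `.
addi x0, #43; add x0, x2

+0x0e: 2b 90 ⇒ word 0x902b (little)
  opcode bits[15:12]=0x9: addi/RI
  rd@[11:10]=0x0 ⇒ x0
  imm@[9:0]=0x2b ⇒ #43
+0x10: 00 12 ⇒ word 0x1200 (little)
  opcode bits[15:12]=0x1: add/RR
  rd@[11:10]=0x0 ⇒ x0
  rs@[9:8]=0x2 ⇒ x2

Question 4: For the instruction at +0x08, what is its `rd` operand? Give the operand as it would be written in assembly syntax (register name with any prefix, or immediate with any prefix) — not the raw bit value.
[08] 00 60 → 0x6000
  opcode bits[15:12]=0x6: incr/R
  rd@[11:10]=0x0 ⇒ x0

x0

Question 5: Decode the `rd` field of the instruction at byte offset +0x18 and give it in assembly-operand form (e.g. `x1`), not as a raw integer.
x2

+0x18: 00 1a ⇒ word 0x1a00 (little)
  opcode bits[15:12]=0x1: add/RR
  rd: (w>>10)&0x3=0x2 → x2
  rs: (w>>8)&0x3=0x2 → x2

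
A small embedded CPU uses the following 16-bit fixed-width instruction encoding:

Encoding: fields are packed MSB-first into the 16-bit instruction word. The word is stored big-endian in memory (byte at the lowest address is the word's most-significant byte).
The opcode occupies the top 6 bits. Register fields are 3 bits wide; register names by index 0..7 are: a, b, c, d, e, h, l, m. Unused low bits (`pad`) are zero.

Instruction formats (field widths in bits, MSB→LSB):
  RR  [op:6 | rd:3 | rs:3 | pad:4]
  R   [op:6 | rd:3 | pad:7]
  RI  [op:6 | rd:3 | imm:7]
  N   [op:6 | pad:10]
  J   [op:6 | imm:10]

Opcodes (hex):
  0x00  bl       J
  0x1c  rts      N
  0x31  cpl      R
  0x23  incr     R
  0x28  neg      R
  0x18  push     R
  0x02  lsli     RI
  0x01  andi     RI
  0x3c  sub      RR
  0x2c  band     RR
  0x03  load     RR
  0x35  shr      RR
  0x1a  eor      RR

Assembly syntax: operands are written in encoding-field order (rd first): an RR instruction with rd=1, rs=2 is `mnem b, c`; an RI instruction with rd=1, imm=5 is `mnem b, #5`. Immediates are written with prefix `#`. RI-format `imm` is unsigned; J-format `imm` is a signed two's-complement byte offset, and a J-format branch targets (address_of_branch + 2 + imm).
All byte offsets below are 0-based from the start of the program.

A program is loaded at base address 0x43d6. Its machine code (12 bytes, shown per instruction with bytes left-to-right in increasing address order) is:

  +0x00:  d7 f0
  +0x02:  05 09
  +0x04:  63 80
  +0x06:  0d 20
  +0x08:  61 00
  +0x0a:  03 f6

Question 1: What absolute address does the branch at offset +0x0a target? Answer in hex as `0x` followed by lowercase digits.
off 0x0a: read 03 f6 as big → 0x03f6
  op=0x03f6>>10=0x0 ⇒ bl (J)
  imm: (w>>0)&0x3ff=0x3f6 (s10→-10) → #-10
  target = base 0x43d6 + off 0x0a + 2 + imm -10 = 0x43d8

0x43d8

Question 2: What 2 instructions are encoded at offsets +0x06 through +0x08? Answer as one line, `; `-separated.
load c, c; push c

+0x06: 0d 20 ⇒ word 0x0d20 (big)
  top 6b → 0x3 → load [RR]
  [9:7] rd=2 = c
  [6:4] rs=2 = c
+0x08: 61 00 ⇒ word 0x6100 (big)
  top 6b → 0x18 → push [R]
  [9:7] rd=2 = c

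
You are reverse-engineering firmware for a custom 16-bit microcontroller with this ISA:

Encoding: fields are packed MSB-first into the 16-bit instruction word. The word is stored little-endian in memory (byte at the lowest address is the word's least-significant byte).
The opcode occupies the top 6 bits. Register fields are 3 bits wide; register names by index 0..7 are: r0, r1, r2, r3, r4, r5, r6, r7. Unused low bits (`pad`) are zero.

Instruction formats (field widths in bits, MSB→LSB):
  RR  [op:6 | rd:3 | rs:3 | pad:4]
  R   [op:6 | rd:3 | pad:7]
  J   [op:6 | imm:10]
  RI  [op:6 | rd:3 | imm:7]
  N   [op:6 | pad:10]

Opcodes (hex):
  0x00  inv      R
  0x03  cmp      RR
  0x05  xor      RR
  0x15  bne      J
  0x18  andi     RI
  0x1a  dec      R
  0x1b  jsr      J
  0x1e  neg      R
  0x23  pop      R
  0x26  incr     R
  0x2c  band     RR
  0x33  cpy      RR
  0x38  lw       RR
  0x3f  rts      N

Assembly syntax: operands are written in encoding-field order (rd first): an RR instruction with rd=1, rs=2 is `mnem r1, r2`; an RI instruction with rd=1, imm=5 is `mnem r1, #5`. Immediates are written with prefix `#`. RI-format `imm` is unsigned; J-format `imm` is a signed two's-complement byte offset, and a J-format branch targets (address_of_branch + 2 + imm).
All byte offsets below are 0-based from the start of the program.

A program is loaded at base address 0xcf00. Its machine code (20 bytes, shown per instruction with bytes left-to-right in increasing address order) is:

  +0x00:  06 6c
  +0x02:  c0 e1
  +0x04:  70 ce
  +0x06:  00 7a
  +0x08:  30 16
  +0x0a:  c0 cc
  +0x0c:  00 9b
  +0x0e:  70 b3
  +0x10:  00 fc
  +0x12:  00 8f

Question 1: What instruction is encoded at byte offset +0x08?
@+08  little-endian(30 16) = 0x1630
  top 6b → 0x5 → xor [RR]
  rd: (w>>7)&0x7=0x4 → r4
  rs: (w>>4)&0x7=0x3 → r3

xor r4, r3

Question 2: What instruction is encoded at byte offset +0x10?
rts

@+10  little-endian(00 fc) = 0xfc00
  top 6b → 0x3f → rts [N]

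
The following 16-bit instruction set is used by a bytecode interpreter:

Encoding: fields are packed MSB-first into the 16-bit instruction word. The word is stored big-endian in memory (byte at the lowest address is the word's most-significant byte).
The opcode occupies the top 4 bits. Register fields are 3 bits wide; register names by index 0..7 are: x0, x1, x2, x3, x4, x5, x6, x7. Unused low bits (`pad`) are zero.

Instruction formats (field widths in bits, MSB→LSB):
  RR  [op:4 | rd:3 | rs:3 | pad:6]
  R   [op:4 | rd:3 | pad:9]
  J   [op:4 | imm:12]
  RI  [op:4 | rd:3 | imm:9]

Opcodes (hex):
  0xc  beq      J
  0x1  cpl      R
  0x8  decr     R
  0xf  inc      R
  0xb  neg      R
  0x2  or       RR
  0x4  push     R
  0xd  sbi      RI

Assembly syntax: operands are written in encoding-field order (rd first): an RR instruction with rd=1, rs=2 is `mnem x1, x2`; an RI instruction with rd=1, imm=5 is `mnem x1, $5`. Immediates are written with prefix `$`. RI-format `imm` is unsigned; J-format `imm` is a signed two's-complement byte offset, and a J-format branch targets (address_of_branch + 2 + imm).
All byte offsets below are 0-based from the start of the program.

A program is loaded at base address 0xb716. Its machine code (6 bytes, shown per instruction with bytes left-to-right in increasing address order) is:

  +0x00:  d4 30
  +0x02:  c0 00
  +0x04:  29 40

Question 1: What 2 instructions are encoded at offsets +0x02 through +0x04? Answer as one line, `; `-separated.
[02] c0 00 → 0xc000
  opcode bits[15:12]=0xc: beq/J
  imm: (w>>0)&0xfff=0x0 → $0
[04] 29 40 → 0x2940
  opcode bits[15:12]=0x2: or/RR
  rd: (w>>9)&0x7=0x4 → x4
  rs: (w>>6)&0x7=0x5 → x5

beq $0; or x4, x5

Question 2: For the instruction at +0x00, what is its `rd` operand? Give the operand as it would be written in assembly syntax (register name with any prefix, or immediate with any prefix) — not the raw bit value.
@+00  big-endian(d4 30) = 0xd430
  opcode bits[15:12]=0xd: sbi/RI
  rd: (w>>9)&0x7=0x2 → x2
  imm: (w>>0)&0x1ff=0x30 → $48

x2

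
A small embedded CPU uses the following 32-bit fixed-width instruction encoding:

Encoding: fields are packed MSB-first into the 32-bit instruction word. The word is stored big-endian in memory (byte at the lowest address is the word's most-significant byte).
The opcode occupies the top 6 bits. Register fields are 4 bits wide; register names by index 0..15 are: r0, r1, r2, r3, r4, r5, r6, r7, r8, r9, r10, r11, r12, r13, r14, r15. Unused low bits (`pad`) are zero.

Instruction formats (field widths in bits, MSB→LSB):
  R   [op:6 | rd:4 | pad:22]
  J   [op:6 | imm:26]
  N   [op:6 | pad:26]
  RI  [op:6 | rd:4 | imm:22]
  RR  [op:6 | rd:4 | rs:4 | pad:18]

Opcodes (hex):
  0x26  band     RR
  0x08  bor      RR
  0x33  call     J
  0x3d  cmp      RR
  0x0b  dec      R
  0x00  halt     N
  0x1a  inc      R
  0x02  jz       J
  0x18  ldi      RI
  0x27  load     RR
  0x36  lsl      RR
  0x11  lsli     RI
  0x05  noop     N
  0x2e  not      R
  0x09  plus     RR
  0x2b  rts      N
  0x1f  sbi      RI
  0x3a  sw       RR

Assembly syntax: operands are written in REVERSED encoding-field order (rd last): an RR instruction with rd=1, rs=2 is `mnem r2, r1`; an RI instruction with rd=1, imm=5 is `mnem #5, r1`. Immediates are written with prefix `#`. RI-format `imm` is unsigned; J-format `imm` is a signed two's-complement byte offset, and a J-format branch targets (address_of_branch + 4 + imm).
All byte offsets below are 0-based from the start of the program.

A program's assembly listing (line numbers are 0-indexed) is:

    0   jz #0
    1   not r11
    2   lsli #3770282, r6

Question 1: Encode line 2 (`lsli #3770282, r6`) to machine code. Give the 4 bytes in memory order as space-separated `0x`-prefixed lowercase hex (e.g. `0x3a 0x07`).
0x45 0xb9 0x87 0xaa

2. lsli fields op=0x11:6|rd=6:4|imm=3770282:22 → word 45b987aah → 45 b9 87 aa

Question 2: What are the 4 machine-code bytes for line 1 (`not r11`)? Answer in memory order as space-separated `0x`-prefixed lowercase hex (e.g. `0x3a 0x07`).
line 1 (not): pack op=0x2e:6|rd=11:4|pad=0:22 = 0xbac00000; big→ ba c0 00 00

0xba 0xc0 0x00 0x00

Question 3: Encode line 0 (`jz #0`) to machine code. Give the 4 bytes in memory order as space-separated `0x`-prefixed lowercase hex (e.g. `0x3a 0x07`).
0x08 0x00 0x00 0x00

0. jz fields op=0x2:6|imm=0:26 → word 08000000h → 08 00 00 00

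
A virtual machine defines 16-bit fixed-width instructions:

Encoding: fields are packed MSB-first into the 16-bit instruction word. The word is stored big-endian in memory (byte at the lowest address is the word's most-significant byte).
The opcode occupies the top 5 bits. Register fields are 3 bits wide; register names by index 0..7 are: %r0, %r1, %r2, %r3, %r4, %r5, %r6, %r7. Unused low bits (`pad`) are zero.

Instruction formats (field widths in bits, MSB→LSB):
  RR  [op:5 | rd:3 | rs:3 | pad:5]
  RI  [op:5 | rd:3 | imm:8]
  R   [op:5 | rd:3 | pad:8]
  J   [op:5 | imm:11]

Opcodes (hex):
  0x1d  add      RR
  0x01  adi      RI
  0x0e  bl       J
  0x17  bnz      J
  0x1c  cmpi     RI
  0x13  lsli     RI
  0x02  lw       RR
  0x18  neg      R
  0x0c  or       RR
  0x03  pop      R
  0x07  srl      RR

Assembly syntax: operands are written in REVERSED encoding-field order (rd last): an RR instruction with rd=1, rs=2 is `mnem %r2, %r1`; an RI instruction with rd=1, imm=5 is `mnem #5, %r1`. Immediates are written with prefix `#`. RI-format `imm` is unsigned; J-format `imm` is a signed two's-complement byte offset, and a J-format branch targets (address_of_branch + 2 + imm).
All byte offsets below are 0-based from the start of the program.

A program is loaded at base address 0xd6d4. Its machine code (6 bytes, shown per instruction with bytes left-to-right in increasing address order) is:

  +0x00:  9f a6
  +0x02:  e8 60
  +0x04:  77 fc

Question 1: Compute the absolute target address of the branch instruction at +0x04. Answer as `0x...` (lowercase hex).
off 0x04: read 77 fc as big → 0x77fc
  op=0x77fc>>11=0xe ⇒ bl (J)
  [10:0] imm=2044 (s11→-4) = #-4
  target = base 0xd6d4 + off 0x04 + 2 + imm -4 = 0xd6d6

0xd6d6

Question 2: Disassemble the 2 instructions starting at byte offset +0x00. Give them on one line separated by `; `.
lsli #166, %r7; add %r3, %r0

off 0x00: read 9f a6 as big → 0x9fa6
  op=0x9fa6>>11=0x13 ⇒ lsli (RI)
  rd@[10:8]=0x7 ⇒ %r7
  imm@[7:0]=0xa6 ⇒ #166
off 0x02: read e8 60 as big → 0xe860
  op=0xe860>>11=0x1d ⇒ add (RR)
  rd@[10:8]=0x0 ⇒ %r0
  rs@[7:5]=0x3 ⇒ %r3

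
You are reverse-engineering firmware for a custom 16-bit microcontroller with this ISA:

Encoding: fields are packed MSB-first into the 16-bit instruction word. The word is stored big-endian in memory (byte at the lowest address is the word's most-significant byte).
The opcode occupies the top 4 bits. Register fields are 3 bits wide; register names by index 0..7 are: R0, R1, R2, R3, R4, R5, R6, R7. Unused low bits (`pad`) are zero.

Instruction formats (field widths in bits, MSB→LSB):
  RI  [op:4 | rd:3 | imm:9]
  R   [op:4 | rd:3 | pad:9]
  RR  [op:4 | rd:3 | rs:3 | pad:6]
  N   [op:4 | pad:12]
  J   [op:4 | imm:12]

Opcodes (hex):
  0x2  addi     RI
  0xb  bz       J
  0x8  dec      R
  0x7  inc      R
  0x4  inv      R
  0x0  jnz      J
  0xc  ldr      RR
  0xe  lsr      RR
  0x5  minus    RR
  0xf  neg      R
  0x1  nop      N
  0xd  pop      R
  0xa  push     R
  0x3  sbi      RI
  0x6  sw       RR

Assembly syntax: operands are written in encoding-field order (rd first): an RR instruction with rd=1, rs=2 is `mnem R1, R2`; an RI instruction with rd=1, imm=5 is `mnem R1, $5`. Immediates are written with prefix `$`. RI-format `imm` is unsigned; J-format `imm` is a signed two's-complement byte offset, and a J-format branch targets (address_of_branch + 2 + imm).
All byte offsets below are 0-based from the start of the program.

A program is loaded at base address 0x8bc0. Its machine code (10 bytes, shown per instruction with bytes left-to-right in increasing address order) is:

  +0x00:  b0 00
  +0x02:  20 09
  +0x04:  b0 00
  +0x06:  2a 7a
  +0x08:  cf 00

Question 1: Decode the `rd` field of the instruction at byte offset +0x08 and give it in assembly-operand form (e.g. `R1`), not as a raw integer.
+0x08: cf 00 ⇒ word 0xcf00 (big)
  opcode bits[15:12]=0xc: ldr/RR
  [11:9] rd=7 = R7
  [8:6] rs=4 = R4

R7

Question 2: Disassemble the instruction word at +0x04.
bz $0

[04] b0 00 → 0xb000
  top 4b → 0xb → bz [J]
  [11:0] imm=0 = $0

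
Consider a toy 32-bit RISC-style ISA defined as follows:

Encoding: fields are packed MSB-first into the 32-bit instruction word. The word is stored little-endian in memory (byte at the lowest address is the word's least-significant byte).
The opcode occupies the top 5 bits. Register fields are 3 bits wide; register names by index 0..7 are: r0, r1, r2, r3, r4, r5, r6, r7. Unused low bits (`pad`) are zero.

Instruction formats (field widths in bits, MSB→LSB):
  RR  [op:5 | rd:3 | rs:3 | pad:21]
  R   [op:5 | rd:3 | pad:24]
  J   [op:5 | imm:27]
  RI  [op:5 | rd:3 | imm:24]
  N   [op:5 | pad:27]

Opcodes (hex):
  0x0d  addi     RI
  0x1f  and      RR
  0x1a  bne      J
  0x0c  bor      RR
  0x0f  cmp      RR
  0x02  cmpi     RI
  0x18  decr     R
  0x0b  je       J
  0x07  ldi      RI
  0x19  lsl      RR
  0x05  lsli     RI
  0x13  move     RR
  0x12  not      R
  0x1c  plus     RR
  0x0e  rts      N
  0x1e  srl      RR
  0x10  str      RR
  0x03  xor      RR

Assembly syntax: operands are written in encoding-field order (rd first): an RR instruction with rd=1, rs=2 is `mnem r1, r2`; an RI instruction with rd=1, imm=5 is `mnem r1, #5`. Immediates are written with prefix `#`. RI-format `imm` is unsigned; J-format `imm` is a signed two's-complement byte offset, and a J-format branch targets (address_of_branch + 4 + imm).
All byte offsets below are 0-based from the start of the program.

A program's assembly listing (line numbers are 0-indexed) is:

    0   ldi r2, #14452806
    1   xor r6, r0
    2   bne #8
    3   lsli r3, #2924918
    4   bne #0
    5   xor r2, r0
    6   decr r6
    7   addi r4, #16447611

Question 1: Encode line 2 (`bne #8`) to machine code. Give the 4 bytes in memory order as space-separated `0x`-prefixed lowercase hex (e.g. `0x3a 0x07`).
L2: bne op=0x1a:5|imm=8:27 ⇒ 0xd0000008 ⇒ little 08 00 00 d0

0x08 0x00 0x00 0xd0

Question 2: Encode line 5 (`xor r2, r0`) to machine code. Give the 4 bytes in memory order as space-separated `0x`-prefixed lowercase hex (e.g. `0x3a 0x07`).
0x00 0x00 0x00 0x1a

line 5 (xor): pack op=0x3:5|rd=2:3|rs=0:3|pad=0:21 = 0x1a000000; little→ 00 00 00 1a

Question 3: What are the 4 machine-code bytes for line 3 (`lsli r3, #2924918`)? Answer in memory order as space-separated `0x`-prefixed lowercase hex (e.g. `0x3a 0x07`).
line 3 (lsli): pack op=0x5:5|rd=3:3|imm=2924918:24 = 0x2b2ca176; little→ 76 a1 2c 2b

0x76 0xa1 0x2c 0x2b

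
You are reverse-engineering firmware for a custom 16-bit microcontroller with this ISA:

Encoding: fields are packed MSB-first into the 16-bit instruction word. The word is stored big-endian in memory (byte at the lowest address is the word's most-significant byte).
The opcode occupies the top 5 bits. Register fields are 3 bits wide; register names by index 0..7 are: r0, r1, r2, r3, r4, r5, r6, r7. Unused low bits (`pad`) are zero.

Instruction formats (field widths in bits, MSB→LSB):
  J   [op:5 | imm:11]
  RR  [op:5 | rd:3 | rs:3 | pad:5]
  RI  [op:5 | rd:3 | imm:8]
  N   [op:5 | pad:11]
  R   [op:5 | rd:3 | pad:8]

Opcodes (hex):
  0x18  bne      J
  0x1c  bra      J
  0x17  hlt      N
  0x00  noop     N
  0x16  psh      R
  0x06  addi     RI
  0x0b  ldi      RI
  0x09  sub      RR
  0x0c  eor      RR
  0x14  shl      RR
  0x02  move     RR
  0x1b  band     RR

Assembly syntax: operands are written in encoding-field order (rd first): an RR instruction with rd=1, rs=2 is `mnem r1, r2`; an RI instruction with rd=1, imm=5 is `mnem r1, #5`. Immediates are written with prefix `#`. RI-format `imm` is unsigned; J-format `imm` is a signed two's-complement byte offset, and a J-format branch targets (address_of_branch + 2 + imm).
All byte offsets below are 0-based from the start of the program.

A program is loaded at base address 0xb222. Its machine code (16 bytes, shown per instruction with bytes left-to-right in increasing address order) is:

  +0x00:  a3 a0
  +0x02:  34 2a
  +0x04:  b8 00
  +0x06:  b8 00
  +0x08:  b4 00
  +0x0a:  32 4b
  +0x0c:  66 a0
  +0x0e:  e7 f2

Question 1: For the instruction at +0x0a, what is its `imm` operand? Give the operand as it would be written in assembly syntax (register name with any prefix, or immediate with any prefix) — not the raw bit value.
#75

+0x0a: 32 4b ⇒ word 0x324b (big)
  top 5b → 0x6 → addi [RI]
  rd@[10:8]=0x2 ⇒ r2
  imm@[7:0]=0x4b ⇒ #75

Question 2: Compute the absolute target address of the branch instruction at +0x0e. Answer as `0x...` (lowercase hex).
+0x0e: e7 f2 ⇒ word 0xe7f2 (big)
  opcode bits[15:11]=0x1c: bra/J
  imm: (w>>0)&0x7ff=0x7f2 (s11→-14) → #-14
  target = base 0xb222 + off 0x0e + 2 + imm -14 = 0xb224

0xb224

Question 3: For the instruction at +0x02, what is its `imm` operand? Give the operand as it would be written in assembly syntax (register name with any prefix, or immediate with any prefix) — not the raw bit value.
@+02  big-endian(34 2a) = 0x342a
  top 5b → 0x6 → addi [RI]
  rd@[10:8]=0x4 ⇒ r4
  imm@[7:0]=0x2a ⇒ #42

#42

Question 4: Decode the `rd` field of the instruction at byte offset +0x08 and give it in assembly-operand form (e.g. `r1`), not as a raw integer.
r4

[08] b4 00 → 0xb400
  top 5b → 0x16 → psh [R]
  rd: (w>>8)&0x7=0x4 → r4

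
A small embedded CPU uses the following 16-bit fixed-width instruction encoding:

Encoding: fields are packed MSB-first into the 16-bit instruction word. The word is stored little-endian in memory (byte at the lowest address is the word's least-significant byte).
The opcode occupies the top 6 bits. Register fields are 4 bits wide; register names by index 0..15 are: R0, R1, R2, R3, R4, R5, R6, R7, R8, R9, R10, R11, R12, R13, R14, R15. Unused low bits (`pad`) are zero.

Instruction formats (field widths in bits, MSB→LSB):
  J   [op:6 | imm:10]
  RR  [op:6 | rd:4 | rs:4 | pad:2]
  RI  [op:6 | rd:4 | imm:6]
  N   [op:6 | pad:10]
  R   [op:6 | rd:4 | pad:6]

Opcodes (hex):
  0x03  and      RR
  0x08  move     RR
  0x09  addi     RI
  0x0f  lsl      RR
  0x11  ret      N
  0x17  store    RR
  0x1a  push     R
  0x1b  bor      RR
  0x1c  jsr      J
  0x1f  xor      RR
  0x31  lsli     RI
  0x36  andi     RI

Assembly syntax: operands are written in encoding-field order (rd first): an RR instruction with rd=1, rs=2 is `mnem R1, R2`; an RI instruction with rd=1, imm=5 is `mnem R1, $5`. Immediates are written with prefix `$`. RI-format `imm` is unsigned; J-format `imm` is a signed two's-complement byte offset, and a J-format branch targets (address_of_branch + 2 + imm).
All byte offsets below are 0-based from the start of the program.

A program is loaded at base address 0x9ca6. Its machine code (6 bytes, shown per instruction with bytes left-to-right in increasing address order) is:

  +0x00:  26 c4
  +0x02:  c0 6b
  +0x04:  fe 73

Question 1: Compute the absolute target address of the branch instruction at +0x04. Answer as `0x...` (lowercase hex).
0x9caa

@+04  little-endian(fe 73) = 0x73fe
  op=0x73fe>>10=0x1c ⇒ jsr (J)
  [9:0] imm=1022 (s10→-2) = $-2
  target = base 0x9ca6 + off 0x04 + 2 + imm -2 = 0x9caa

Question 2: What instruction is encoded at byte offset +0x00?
lsli R0, $38

[00] 26 c4 → 0xc426
  op=0xc426>>10=0x31 ⇒ lsli (RI)
  rd@[9:6]=0x0 ⇒ R0
  imm@[5:0]=0x26 ⇒ $38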